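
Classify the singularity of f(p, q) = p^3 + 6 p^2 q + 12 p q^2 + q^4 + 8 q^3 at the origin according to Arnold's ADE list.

The Hessian of f at 0 has rank 0. Corank 2; j^3 = (p + 2*q)^3 is a perfect cube, so E-series; the 4-jet and mu = 6 give E_6.

E_6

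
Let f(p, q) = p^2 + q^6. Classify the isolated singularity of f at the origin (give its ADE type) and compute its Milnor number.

Type A_5, Milnor number mu = 5.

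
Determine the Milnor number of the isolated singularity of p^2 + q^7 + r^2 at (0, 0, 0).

The Hessian of f at 0 has rank 2. Corank 1: A-series; mu = 6 gives A_6.

6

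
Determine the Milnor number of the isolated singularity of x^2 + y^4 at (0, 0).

The Hessian of f at 0 has rank 1. Corank 1: A-series; mu = 3 gives A_3.

3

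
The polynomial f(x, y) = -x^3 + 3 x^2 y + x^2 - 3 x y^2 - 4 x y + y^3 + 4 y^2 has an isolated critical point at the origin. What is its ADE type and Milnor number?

Type A_2, Milnor number mu = 2.

The Hessian of f at 0 is [[2, -4], [-4, 8]] with rank 1, so corank 1. A Groebner basis of the Jacobian ideal J(f) in C{x,y} is {y^2, x - 2*y}; counting standard monomials gives mu = 2. Corank 1: A-series; mu = 2 gives A_2.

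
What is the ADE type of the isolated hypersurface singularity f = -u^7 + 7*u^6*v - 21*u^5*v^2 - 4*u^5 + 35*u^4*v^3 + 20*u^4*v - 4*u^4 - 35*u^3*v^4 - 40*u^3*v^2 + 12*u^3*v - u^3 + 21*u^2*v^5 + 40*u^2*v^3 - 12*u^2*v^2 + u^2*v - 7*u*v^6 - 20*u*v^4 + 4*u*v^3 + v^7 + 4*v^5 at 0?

D_{8}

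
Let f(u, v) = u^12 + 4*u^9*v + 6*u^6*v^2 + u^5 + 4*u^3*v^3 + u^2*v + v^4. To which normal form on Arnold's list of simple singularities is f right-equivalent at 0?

The Hessian of f at 0 is [[0, 0], [0, 0]] with rank 0, so corank 2. A Groebner basis of the Jacobian ideal J(f) in C{u,v} is {u^3, u^2/4 + v^3, u*v}; counting standard monomials gives mu = 5. Corank 2; j^3 = u^2*v has shape L^2 M (L != M), so D-series; mu = 5 gives D_5.

D_{5}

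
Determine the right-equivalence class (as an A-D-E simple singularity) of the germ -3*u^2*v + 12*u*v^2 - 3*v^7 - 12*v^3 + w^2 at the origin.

The Hessian of f at 0 has rank 1. Corank 2; j^3 = -3*v*(u - 2*v)^2 has shape L^2 M (L != M), so D-series; mu = 8 gives D_8.

D_{8}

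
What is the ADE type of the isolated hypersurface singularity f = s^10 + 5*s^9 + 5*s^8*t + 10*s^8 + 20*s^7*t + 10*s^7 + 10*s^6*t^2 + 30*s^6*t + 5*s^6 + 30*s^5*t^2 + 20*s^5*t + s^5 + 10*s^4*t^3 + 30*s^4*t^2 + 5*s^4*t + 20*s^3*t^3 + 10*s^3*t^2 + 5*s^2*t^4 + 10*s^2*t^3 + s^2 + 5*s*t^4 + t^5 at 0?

A_{4}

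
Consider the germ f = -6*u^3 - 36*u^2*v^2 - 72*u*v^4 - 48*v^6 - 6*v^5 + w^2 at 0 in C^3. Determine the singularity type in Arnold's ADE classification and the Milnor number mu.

Type E_{8}, Milnor number mu = 8.

The Hessian of f at 0 is [[0, 0, 0], [0, 0, 0], [0, 0, 2]] with rank 1, so corank 2. A Groebner basis of the Jacobian ideal J(f) in C{u,v,w} is {v^4, u^3, u^2/4 + u*v^2, w}; counting standard monomials gives mu = 8. Corank 2; j^3 = -6*u^3 is a perfect cube, so E-series; the 5-jet and mu = 8 give E_8.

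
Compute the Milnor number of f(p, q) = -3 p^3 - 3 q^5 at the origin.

The Hessian of f at 0 has rank 0. Corank 2; j^3 = -3*p^3 is a perfect cube, so E-series; the 5-jet and mu = 8 give E_8.

8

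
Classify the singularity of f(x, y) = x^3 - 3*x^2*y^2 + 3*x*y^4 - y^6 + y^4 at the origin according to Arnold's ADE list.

The Hessian of f at 0 has rank 0. Corank 2; j^3 = x^3 is a perfect cube, so E-series; the 4-jet and mu = 6 give E_6.

E6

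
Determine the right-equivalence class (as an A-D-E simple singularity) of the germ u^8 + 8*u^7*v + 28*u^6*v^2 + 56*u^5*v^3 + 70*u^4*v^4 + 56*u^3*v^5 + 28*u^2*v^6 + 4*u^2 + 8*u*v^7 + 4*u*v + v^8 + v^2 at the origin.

A_{7}

The Hessian of f at 0 has rank 1. Corank 1: A-series; mu = 7 gives A_7.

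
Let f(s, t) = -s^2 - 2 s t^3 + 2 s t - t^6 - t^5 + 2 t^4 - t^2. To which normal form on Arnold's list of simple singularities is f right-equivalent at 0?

A_4

The Hessian of f at 0 is [[-2, 2], [2, -2]] with rank 1, so corank 1. A Groebner basis of the Jacobian ideal J(f) in C{s,t} is {s + t^3 - t, s^2 - t^2, s*t - t^2}; counting standard monomials gives mu = 4. Corank 1: A-series; mu = 4 gives A_4.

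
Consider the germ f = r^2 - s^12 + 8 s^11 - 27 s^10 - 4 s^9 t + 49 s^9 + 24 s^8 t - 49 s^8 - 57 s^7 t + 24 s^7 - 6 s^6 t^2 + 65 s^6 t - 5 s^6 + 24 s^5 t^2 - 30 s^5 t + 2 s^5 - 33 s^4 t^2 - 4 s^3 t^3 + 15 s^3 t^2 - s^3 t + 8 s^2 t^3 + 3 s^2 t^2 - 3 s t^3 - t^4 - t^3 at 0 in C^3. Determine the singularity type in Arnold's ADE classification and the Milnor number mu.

The Hessian of f at 0 has rank 1. Corank 2; j^3 = -t^3 is a perfect cube, so E-series; the 4-jet and mu = 7 give E_7.

Type E7, Milnor number mu = 7.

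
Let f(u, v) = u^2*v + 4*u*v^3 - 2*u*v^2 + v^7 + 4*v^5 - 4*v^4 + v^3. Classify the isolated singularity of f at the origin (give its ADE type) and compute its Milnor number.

Type D8, Milnor number mu = 8.

The Hessian of f at 0 has rank 0. Corank 2; j^3 = v*(u - v)^2 has shape L^2 M (L != M), so D-series; mu = 8 gives D_8.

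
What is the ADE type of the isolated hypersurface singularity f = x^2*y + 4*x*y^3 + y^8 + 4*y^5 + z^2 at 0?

The Hessian of f at 0 has rank 1. Corank 2; j^3 = x^2*y has shape L^2 M (L != M), so D-series; mu = 9 gives D_9.

D9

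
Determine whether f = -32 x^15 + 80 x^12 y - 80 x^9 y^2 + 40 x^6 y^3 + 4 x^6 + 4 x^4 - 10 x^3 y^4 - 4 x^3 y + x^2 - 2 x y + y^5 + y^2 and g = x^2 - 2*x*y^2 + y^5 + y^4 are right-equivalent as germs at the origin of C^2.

The Hessian of f at 0 is [[2, -2], [-2, 2]] with rank 1, so corank 1. A Groebner basis of the Jacobian ideal J(f) in C{x,y} is {x/2 + y^3 - y/2, x^2 - y^2, x*y - y^2}; counting standard monomials gives mu = 4. Corank 1: A-series; mu = 4 gives A_4. The Hessian of g at 0 is [[2, 0], [0, 0]] with rank 1, so corank 1. A Groebner basis of the Jacobian ideal J(g) in C{x,y} is {x^2, -x + y^2}; counting standard monomials gives mu = 4. Corank 1: A-series; mu = 4 gives A_4. Both have type A_4, hence right-equivalent.

Yes.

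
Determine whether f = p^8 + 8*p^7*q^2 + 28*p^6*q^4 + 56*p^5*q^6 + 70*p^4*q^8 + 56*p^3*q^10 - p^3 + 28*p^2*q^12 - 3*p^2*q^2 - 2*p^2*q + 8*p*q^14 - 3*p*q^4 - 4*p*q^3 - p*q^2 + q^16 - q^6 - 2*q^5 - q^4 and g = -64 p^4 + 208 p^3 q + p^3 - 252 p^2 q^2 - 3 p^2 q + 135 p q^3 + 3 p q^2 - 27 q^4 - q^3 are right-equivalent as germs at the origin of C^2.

No.

The Hessian of f at 0 has rank 0. Corank 2; j^3 = -p*(p + q)^2 has shape L^2 M (L != M), so D-series; mu = 9 gives D_9. The Hessian of g at 0 has rank 0. Corank 2; j^3 = (p - q)^3 is a perfect cube, so E-series; the 4-jet and mu = 7 give E_7. f is D_9 but g is E_7, hence not right-equivalent.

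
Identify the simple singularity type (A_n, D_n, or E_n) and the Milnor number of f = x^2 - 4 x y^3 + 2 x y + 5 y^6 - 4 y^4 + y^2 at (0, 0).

Type A5, Milnor number mu = 5.

The Hessian of f at 0 has rank 1. Corank 1: A-series; mu = 5 gives A_5.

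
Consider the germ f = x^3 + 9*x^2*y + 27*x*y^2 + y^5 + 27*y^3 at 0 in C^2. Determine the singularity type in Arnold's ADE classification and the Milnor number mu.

Type E_{8}, Milnor number mu = 8.

The Hessian of f at 0 has rank 0. Corank 2; j^3 = (x + 3*y)^3 is a perfect cube, so E-series; the 5-jet and mu = 8 give E_8.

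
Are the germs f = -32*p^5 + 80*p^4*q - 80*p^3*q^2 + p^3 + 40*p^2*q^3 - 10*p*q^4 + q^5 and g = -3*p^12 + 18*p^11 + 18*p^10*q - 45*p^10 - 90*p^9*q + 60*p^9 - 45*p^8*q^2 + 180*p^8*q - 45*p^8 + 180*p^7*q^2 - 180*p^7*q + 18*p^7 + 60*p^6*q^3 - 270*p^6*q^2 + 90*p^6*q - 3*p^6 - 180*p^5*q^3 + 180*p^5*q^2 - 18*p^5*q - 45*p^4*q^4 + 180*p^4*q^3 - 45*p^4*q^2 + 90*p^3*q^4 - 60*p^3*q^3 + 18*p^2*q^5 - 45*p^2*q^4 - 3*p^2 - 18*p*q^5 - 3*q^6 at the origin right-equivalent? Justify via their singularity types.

The Hessian of f at 0 is [[0, 0], [0, 0]] with rank 0, so corank 2. A Groebner basis of the Jacobian ideal J(f) in C{p,q} is {q^5, p*q^3 - q^4/8, p^2}; counting standard monomials gives mu = 8. Corank 2; j^3 = p^3 is a perfect cube, so E-series; the 5-jet and mu = 8 give E_8. The Hessian of g at 0 is [[-6, 0], [0, 0]] with rank 1, so corank 1. A Groebner basis of the Jacobian ideal J(g) in C{p,q} is {q^5, p}; counting standard monomials gives mu = 5. Corank 1: A-series; mu = 5 gives A_5. f is E_8 but g is A_5, hence not right-equivalent.

No.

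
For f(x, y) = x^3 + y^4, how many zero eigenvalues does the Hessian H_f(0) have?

The Hessian at 0 is [[0, 0], [0, 0]] of rank 0; hence corank 2.

2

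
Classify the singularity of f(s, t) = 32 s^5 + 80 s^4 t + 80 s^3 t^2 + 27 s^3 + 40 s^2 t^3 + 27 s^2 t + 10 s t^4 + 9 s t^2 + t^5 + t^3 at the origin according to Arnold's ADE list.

The Hessian of f at 0 is [[0, 0], [0, 0]] with rank 0, so corank 2. A Groebner basis of the Jacobian ideal J(f) in C{s,t} is {t^5, s*t^3 + 3*t^4/8, s^2 + 2*s*t/3 + t^2/9}; counting standard monomials gives mu = 8. Corank 2; j^3 = (3*s + t)^3 is a perfect cube, so E-series; the 5-jet and mu = 8 give E_8.

E8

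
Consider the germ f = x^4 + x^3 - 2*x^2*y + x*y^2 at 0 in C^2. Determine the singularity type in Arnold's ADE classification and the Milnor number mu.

Type D_5, Milnor number mu = 5.

The Hessian of f at 0 has rank 0. Corank 2; j^3 = x*(x - y)^2 has shape L^2 M (L != M), so D-series; mu = 5 gives D_5.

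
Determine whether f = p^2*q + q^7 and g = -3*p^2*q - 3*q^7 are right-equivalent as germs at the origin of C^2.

Yes.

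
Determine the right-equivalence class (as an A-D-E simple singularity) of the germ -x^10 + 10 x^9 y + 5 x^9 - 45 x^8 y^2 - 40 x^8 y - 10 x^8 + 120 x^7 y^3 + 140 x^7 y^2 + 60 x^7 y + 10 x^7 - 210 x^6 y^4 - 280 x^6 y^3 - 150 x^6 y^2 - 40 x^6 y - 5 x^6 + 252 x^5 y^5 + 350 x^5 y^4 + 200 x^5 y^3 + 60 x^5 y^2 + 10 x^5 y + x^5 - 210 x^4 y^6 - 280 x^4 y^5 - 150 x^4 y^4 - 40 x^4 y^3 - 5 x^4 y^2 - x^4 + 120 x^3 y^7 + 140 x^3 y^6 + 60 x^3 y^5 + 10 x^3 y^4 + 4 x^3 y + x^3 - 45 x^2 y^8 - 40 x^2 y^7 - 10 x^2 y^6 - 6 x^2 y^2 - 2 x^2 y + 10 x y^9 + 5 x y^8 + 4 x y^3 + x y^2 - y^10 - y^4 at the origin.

D_{6}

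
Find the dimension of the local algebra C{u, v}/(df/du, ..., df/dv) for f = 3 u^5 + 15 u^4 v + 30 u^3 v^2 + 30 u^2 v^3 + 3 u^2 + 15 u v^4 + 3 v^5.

The Hessian of f at 0 has rank 1. Corank 1: A-series; mu = 4 gives A_4.

4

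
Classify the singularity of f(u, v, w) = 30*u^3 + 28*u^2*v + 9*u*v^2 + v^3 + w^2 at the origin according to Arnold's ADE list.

The Hessian of f at 0 has rank 1. Corank 2; j^3 = (3*u + v)*(10*u^2 + 6*u*v + v^2) splits into three distinct lines over C (the quadratic factor has nonzero discriminant), so D_4.

D4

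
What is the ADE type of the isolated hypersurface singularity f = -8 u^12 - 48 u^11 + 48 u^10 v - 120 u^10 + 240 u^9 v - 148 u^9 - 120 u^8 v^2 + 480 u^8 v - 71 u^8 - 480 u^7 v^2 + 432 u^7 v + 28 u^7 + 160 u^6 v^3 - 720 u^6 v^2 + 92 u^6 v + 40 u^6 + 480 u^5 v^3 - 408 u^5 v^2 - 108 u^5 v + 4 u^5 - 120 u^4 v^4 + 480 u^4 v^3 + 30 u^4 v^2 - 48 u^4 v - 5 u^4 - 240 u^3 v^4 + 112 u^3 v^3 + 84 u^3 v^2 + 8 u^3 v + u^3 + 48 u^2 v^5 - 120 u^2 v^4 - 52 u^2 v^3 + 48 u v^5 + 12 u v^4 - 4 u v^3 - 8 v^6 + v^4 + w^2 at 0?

E6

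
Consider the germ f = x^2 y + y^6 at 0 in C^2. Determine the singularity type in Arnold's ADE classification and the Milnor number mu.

Type D_{7}, Milnor number mu = 7.

The Hessian of f at 0 is [[0, 0], [0, 0]] with rank 0, so corank 2. A Groebner basis of the Jacobian ideal J(f) in C{x,y} is {x^2/6 + y^5, x^3, x*y}; counting standard monomials gives mu = 7. Corank 2; j^3 = x^2*y has shape L^2 M (L != M), so D-series; mu = 7 gives D_7.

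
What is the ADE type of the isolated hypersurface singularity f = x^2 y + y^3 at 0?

D_{4}

The Hessian of f at 0 has rank 0. Corank 2; j^3 = y*(x^2 + y^2) splits into three distinct lines over C (the quadratic factor has nonzero discriminant), so D_4.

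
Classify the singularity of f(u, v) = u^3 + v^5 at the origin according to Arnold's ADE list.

E_{8}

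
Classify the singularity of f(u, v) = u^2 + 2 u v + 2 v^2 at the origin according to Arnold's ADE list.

The Hessian of f at 0 has rank 2. Corank 0: nondegenerate Morse point, so A_1.

A_{1}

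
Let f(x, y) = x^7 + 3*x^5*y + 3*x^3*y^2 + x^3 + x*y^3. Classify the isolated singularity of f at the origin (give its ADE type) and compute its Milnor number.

Type E_7, Milnor number mu = 7.

The Hessian of f at 0 has rank 0. Corank 2; j^3 = x^3 is a perfect cube, so E-series; the 4-jet and mu = 7 give E_7.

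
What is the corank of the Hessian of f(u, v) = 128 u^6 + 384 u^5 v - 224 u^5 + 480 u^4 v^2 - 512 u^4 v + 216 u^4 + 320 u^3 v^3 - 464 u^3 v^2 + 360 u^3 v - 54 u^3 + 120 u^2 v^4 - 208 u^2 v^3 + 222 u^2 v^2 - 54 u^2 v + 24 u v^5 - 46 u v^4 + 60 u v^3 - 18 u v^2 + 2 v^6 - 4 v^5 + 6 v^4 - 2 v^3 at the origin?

2

Hessian at 0 has rank 0.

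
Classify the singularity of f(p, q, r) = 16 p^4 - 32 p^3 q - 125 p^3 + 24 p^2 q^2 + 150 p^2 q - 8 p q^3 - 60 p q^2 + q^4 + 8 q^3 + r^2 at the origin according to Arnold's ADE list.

The Hessian of f at 0 has rank 1. Corank 2; j^3 = -(5*p - 2*q)^3 is a perfect cube, so E-series; the 4-jet and mu = 6 give E_6.

E_6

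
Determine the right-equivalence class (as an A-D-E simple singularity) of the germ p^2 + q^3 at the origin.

The Hessian of f at 0 has rank 1. Corank 1: A-series; mu = 2 gives A_2.

A2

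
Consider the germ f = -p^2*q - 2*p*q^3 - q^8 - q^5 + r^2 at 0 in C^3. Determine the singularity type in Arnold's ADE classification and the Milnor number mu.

The Hessian of f at 0 has rank 1. Corank 2; j^3 = -p^2*q has shape L^2 M (L != M), so D-series; mu = 9 gives D_9.

Type D9, Milnor number mu = 9.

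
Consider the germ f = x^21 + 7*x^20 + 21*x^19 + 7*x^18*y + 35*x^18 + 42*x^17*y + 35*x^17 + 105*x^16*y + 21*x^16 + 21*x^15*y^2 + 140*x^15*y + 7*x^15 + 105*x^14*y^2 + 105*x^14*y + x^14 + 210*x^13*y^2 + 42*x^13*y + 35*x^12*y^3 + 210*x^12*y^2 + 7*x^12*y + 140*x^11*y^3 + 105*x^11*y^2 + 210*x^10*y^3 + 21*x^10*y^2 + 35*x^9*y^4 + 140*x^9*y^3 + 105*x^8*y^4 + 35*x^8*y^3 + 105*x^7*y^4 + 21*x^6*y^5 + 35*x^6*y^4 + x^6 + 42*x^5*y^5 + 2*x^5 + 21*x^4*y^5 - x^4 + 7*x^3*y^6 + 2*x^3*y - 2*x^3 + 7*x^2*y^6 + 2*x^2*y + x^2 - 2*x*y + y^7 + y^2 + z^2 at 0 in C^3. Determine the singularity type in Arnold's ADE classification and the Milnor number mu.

Type A6, Milnor number mu = 6.

The Hessian of f at 0 is [[2, -2, 0], [-2, 2, 0], [0, 0, 2]] with rank 2, so corank 1. A Groebner basis of the Jacobian ideal J(f) in C{x,y,z} is {x^3 + x^2 - x + y, x^2*y + 5*x^2/2 - 3*x*y/2 - 3*x/2 + y^2/2 + 3*y/2, 9*x^2/2 + x*y^2 - 5*x*y/2 - 5*x/2 + y^2/2 + 5*y/2, 7*x^2 - 3*x*y - 4*x + y^3 + 4*y, z}; counting standard monomials gives mu = 6. Corank 1: A-series; mu = 6 gives A_6.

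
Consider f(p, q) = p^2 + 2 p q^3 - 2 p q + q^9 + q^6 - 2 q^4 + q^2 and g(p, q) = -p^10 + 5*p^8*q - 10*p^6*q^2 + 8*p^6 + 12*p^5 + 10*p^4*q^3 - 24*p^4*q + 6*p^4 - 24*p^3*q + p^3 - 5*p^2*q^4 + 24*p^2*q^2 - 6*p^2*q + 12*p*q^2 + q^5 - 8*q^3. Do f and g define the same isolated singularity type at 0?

The Hessian of f at 0 has rank 1. Corank 1: A-series; mu = 8 gives A_8. The Hessian of g at 0 has rank 0. Corank 2; j^3 = (p - 2*q)^3 is a perfect cube, so E-series; the 5-jet and mu = 8 give E_8. f is A_8 but g is E_8, hence not right-equivalent.

No.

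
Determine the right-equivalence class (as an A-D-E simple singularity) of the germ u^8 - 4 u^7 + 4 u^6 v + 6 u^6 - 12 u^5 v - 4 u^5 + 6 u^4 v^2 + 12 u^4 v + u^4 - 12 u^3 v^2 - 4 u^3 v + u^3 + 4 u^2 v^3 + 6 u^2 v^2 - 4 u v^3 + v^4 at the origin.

E_6

The Hessian of f at 0 is [[0, 0], [0, 0]] with rank 0, so corank 2. A Groebner basis of the Jacobian ideal J(f) in C{u,v} is {v^4, u*v^2 - v^3/3, u^2}; counting standard monomials gives mu = 6. Corank 2; j^3 = u^3 is a perfect cube, so E-series; the 4-jet and mu = 6 give E_6.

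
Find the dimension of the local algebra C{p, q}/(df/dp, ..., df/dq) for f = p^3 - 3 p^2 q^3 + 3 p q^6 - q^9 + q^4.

6

The Hessian of f at 0 is [[0, 0], [0, 0]] with rank 0, so corank 2. A Groebner basis of the Jacobian ideal J(f) in C{p,q} is {q^3, p^2}; counting standard monomials gives mu = 6. Corank 2; j^3 = p^3 is a perfect cube, so E-series; the 4-jet and mu = 6 give E_6.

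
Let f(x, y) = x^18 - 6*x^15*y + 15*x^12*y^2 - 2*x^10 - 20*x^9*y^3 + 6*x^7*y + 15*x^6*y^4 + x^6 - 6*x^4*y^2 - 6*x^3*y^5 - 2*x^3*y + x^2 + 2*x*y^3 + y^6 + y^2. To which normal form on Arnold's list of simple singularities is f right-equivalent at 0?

The Hessian of f at 0 is [[2, 0], [0, 2]] with rank 2, so corank 0. A Groebner basis of the Jacobian ideal J(f) in C{x,y} is {x, y}; counting standard monomials gives mu = 1. Corank 0: nondegenerate Morse point, so A_1.

A1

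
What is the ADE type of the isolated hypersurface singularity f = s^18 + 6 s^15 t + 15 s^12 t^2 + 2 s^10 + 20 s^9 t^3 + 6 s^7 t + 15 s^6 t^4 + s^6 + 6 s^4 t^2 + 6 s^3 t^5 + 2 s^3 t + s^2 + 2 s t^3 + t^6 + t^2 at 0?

A_{1}

The Hessian of f at 0 has rank 2. Corank 0: nondegenerate Morse point, so A_1.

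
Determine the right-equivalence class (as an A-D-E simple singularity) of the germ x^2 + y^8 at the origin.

A_{7}

The Hessian of f at 0 has rank 1. Corank 1: A-series; mu = 7 gives A_7.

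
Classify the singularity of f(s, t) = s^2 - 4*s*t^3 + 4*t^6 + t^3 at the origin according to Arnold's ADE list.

A_2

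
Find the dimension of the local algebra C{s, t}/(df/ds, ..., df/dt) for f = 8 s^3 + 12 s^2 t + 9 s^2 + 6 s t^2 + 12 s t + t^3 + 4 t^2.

The Hessian of f at 0 has rank 1. Corank 1: A-series; mu = 2 gives A_2.

2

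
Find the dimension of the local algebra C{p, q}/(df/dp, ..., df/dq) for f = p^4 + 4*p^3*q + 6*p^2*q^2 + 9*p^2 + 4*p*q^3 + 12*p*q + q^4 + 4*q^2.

3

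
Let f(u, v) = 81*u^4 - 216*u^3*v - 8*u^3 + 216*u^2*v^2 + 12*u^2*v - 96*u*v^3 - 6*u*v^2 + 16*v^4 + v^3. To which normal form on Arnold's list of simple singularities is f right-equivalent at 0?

E_{6}

The Hessian of f at 0 has rank 0. Corank 2; j^3 = -(2*u - v)^3 is a perfect cube, so E-series; the 4-jet and mu = 6 give E_6.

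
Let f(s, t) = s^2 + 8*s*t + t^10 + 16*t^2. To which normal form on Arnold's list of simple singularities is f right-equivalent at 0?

The Hessian of f at 0 has rank 1. Corank 1: A-series; mu = 9 gives A_9.

A9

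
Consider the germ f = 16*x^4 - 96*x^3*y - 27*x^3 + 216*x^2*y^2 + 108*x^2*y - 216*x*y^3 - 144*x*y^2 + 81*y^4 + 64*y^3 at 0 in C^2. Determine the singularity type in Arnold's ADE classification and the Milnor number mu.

Type E_{6}, Milnor number mu = 6.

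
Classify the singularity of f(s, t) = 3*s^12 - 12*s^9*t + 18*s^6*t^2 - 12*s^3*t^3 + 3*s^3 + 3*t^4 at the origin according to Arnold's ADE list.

The Hessian of f at 0 has rank 0. Corank 2; j^3 = 3*s^3 is a perfect cube, so E-series; the 4-jet and mu = 6 give E_6.

E_6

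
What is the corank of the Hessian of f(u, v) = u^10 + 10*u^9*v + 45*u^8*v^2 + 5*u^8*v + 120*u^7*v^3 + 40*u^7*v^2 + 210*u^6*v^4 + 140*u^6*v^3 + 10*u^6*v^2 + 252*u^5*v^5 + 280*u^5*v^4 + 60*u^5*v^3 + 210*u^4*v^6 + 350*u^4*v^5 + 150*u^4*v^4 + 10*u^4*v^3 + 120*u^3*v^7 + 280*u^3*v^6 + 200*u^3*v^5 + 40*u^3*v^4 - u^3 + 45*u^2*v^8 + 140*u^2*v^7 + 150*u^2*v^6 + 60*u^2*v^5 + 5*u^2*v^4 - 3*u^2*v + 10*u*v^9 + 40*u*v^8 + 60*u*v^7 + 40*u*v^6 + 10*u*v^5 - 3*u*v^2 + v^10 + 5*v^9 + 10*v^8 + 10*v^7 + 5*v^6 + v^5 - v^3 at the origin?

The Hessian at 0 is [[0, 0], [0, 0]] of rank 0; hence corank 2.

2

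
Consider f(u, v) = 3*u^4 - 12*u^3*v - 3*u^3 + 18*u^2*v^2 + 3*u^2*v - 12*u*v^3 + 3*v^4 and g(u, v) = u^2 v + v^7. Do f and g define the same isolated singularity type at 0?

No.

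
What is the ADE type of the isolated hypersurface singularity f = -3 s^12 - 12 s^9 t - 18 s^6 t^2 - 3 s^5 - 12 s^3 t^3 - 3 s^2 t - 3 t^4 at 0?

The Hessian of f at 0 is [[0, 0], [0, 0]] with rank 0, so corank 2. A Groebner basis of the Jacobian ideal J(f) in C{s,t} is {s^3, s^2/4 + t^3, s*t}; counting standard monomials gives mu = 5. Corank 2; j^3 = -3*s^2*t has shape L^2 M (L != M), so D-series; mu = 5 gives D_5.

D5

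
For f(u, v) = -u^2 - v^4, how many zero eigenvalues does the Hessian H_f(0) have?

1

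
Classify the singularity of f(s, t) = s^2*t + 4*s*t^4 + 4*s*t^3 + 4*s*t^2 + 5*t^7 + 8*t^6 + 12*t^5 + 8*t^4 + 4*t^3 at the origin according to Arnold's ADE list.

D8

The Hessian of f at 0 has rank 0. Corank 2; j^3 = t*(s + 2*t)^2 has shape L^2 M (L != M), so D-series; mu = 8 gives D_8.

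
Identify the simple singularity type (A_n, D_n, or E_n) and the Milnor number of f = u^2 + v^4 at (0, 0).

The Hessian of f at 0 has rank 1. Corank 1: A-series; mu = 3 gives A_3.

Type A_{3}, Milnor number mu = 3.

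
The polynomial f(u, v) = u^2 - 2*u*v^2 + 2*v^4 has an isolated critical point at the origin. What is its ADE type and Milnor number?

Type A_3, Milnor number mu = 3.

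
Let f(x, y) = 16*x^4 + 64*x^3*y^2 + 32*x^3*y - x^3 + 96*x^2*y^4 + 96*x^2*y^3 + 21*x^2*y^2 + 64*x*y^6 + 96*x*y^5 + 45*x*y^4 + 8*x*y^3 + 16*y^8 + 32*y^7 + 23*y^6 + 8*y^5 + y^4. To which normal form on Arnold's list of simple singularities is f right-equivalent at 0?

E_6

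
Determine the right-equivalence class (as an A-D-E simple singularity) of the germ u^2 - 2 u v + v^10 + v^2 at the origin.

The Hessian of f at 0 has rank 1. Corank 1: A-series; mu = 9 gives A_9.

A9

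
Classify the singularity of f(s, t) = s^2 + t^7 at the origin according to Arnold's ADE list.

The Hessian of f at 0 has rank 1. Corank 1: A-series; mu = 6 gives A_6.

A_6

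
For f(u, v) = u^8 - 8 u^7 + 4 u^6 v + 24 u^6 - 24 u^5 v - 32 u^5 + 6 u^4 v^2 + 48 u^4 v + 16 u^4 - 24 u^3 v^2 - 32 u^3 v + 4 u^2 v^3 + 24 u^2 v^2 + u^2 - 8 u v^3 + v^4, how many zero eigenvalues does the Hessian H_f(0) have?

1

Hessian at 0 has rank 1.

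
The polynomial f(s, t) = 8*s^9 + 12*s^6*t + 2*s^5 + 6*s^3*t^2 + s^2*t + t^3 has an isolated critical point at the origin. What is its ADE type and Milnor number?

Type D_{4}, Milnor number mu = 4.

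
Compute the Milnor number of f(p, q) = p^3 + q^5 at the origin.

8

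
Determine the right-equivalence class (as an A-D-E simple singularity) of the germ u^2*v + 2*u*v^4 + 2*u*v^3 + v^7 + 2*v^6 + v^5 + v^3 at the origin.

D_4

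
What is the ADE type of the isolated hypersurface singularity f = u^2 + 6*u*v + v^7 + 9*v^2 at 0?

The Hessian of f at 0 has rank 1. Corank 1: A-series; mu = 6 gives A_6.

A_6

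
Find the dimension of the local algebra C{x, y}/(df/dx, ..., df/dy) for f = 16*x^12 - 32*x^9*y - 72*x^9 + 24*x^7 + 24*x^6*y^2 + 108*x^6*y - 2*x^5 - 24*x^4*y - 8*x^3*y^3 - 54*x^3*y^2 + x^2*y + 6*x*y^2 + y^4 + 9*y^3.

The Hessian of f at 0 is [[0, 0], [0, 0]] with rank 0, so corank 2. A Groebner basis of the Jacobian ideal J(f) in C{x,y} is {x^3 - 27*x^2/4 + 243*y^2/4, x^2/4 + y^3 - 9*y^2/4, x*y + 3*y^2}; counting standard monomials gives mu = 5. Corank 2; j^3 = y*(x + 3*y)^2 has shape L^2 M (L != M), so D-series; mu = 5 gives D_5.

5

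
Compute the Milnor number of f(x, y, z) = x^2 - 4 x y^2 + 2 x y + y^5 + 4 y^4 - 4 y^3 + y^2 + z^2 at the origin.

The Hessian of f at 0 has rank 2. Corank 1: A-series; mu = 4 gives A_4.

4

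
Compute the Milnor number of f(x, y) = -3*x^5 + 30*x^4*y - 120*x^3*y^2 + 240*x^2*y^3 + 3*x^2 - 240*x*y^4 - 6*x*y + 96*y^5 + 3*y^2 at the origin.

The Hessian of f at 0 has rank 1. Corank 1: A-series; mu = 4 gives A_4.

4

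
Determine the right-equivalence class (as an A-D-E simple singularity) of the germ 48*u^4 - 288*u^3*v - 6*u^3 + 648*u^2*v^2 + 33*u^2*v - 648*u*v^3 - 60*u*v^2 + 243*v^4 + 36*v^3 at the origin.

The Hessian of f at 0 has rank 0. Corank 2; j^3 = -3*(u - 2*v)^2*(2*u - 3*v) has shape L^2 M (L != M), so D-series; mu = 5 gives D_5.

D_{5}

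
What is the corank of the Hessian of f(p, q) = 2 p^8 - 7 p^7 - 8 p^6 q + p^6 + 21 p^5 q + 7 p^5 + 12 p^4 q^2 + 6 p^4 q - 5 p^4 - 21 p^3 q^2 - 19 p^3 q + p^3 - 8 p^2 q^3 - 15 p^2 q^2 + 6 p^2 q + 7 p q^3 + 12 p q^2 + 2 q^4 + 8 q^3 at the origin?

2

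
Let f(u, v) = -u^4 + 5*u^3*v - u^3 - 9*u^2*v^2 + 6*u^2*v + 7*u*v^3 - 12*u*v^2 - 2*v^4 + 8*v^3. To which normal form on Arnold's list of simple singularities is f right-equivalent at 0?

E_{7}

The Hessian of f at 0 has rank 0. Corank 2; j^3 = -(u - 2*v)^3 is a perfect cube, so E-series; the 4-jet and mu = 7 give E_7.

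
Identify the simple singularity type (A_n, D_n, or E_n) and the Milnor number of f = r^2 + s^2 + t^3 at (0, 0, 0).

The Hessian of f at 0 is [[2, 0, 0], [0, 0, 0], [0, 0, 2]] with rank 2, so corank 1. A Groebner basis of the Jacobian ideal J(f) in C{s,t,r} is {t^2, s, r}; counting standard monomials gives mu = 2. Corank 1: A-series; mu = 2 gives A_2.

Type A_{2}, Milnor number mu = 2.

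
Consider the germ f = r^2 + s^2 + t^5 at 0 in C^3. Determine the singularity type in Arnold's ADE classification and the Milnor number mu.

The Hessian of f at 0 is [[2, 0, 0], [0, 0, 0], [0, 0, 2]] with rank 2, so corank 1. A Groebner basis of the Jacobian ideal J(f) in C{s,t,r} is {t^4, s, r}; counting standard monomials gives mu = 4. Corank 1: A-series; mu = 4 gives A_4.

Type A_{4}, Milnor number mu = 4.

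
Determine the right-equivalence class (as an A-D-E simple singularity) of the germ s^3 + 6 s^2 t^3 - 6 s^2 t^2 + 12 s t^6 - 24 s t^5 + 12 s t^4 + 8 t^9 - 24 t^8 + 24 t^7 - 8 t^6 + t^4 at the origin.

The Hessian of f at 0 is [[0, 0], [0, 0]] with rank 0, so corank 2. A Groebner basis of the Jacobian ideal J(f) in C{s,t} is {s^3, s^2*t, -s^2/4 + s*t^2, t^3}; counting standard monomials gives mu = 6. Corank 2; j^3 = s^3 is a perfect cube, so E-series; the 4-jet and mu = 6 give E_6.

E_{6}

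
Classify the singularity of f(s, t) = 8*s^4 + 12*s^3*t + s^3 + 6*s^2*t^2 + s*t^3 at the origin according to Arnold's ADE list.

E_{7}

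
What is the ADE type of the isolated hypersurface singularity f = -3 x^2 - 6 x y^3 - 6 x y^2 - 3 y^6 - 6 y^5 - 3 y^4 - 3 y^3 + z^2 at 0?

The Hessian of f at 0 has rank 2. Corank 1: A-series; mu = 2 gives A_2.

A2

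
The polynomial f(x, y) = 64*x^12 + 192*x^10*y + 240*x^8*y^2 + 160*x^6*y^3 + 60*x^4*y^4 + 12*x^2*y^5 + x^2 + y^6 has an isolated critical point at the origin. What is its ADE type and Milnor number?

The Hessian of f at 0 has rank 1. Corank 1: A-series; mu = 5 gives A_5.

Type A5, Milnor number mu = 5.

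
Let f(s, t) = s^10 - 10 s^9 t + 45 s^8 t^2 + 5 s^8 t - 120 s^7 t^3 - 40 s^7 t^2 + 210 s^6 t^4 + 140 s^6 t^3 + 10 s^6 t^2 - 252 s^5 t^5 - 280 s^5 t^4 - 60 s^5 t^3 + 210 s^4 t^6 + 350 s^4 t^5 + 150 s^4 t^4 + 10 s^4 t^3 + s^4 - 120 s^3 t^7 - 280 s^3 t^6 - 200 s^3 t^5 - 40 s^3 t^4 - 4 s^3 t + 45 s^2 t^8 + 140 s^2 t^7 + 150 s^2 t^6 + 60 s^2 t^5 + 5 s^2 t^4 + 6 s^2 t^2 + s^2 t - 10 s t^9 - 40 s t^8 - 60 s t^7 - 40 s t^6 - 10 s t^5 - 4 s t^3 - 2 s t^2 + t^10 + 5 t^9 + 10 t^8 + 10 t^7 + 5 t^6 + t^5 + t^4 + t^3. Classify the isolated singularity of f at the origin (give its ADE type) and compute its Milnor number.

Type D_6, Milnor number mu = 6.

The Hessian of f at 0 has rank 0. Corank 2; j^3 = t*(s - t)^2 has shape L^2 M (L != M), so D-series; mu = 6 gives D_6.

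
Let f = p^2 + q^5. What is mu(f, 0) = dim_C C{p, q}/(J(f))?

The Hessian of f at 0 has rank 1. Corank 1: A-series; mu = 4 gives A_4.

4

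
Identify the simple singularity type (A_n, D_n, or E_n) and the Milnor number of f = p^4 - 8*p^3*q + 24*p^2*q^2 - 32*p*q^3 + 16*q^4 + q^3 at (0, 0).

The Hessian of f at 0 has rank 0. Corank 2; j^3 = q^3 is a perfect cube, so E-series; the 4-jet and mu = 6 give E_6.

Type E6, Milnor number mu = 6.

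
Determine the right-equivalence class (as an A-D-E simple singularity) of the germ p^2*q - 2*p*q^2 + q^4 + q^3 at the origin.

The Hessian of f at 0 has rank 0. Corank 2; j^3 = q*(p - q)^2 has shape L^2 M (L != M), so D-series; mu = 5 gives D_5.

D_{5}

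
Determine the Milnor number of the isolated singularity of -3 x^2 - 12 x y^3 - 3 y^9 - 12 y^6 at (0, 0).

8

The Hessian of f at 0 is [[-6, 0], [0, 0]] with rank 1, so corank 1. A Groebner basis of the Jacobian ideal J(f) in C{x,y} is {x^2*y^2, x^3, x/2 + y^3}; counting standard monomials gives mu = 8. Corank 1: A-series; mu = 8 gives A_8.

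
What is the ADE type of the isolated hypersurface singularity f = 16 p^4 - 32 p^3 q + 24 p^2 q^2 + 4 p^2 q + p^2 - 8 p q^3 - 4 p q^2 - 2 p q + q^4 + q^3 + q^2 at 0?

The Hessian of f at 0 has rank 1. Corank 1: A-series; mu = 2 gives A_2.

A_2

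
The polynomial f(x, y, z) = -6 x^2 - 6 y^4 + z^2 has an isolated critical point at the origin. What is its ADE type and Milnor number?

Type A_{3}, Milnor number mu = 3.

The Hessian of f at 0 is [[-12, 0, 0], [0, 0, 0], [0, 0, 2]] with rank 2, so corank 1. A Groebner basis of the Jacobian ideal J(f) in C{x,y,z} is {y^3, x, z}; counting standard monomials gives mu = 3. Corank 1: A-series; mu = 3 gives A_3.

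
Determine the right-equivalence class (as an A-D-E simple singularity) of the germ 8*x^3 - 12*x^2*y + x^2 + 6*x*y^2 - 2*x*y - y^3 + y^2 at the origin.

A_2

The Hessian of f at 0 has rank 1. Corank 1: A-series; mu = 2 gives A_2.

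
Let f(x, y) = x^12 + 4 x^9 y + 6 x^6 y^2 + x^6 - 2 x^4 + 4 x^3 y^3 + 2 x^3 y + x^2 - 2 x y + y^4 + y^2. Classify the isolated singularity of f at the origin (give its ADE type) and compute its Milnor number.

Type A_{3}, Milnor number mu = 3.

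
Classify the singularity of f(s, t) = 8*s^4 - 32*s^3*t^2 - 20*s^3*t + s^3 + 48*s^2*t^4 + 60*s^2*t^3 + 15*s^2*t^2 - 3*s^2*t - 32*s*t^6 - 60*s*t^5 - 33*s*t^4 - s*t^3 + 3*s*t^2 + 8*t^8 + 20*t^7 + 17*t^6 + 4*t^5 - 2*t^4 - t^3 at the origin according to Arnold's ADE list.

E7

The Hessian of f at 0 has rank 0. Corank 2; j^3 = (s - t)^3 is a perfect cube, so E-series; the 4-jet and mu = 7 give E_7.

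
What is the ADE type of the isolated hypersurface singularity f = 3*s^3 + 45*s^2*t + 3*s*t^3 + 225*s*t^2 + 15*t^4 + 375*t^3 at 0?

E_7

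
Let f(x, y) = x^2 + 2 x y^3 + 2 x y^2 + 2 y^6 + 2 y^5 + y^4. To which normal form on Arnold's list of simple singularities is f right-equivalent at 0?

The Hessian of f at 0 is [[2, 0], [0, 0]] with rank 1, so corank 1. A Groebner basis of the Jacobian ideal J(f) in C{x,y} is {x*y^2 - x*y + x + y^2, x + y^3 + y^2, x^2 + x*y - x - y^2}; counting standard monomials gives mu = 5. Corank 1: A-series; mu = 5 gives A_5.

A_5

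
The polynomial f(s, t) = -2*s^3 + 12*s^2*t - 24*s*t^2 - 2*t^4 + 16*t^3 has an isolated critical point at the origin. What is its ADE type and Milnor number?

The Hessian of f at 0 is [[0, 0], [0, 0]] with rank 0, so corank 2. A Groebner basis of the Jacobian ideal J(f) in C{s,t} is {t^3, s^2 - 4*s*t + 4*t^2}; counting standard monomials gives mu = 6. Corank 2; j^3 = -2*(s - 2*t)^3 is a perfect cube, so E-series; the 4-jet and mu = 6 give E_6.

Type E_{6}, Milnor number mu = 6.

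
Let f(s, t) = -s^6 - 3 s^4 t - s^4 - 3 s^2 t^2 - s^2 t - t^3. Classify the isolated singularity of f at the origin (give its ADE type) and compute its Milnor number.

Type D_4, Milnor number mu = 4.

The Hessian of f at 0 is [[0, 0], [0, 0]] with rank 0, so corank 2. A Groebner basis of the Jacobian ideal J(f) in C{s,t} is {t^3, s^2 + 3*t^2, s*t}; counting standard monomials gives mu = 4. Corank 2; j^3 = -t*(s^2 + t^2) splits into three distinct lines over C (the quadratic factor has nonzero discriminant), so D_4.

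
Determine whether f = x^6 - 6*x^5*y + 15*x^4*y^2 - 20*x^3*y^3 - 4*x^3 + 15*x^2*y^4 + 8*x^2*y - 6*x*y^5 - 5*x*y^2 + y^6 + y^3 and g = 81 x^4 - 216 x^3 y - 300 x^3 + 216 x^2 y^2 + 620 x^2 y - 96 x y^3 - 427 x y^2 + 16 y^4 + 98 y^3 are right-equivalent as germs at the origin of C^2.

No.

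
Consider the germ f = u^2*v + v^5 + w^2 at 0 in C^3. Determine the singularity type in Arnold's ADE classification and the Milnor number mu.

Type D_{6}, Milnor number mu = 6.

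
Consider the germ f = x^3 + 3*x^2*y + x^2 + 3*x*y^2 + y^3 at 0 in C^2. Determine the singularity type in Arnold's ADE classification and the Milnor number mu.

Type A2, Milnor number mu = 2.

The Hessian of f at 0 is [[2, 0], [0, 0]] with rank 1, so corank 1. A Groebner basis of the Jacobian ideal J(f) in C{x,y} is {y^2, x}; counting standard monomials gives mu = 2. Corank 1: A-series; mu = 2 gives A_2.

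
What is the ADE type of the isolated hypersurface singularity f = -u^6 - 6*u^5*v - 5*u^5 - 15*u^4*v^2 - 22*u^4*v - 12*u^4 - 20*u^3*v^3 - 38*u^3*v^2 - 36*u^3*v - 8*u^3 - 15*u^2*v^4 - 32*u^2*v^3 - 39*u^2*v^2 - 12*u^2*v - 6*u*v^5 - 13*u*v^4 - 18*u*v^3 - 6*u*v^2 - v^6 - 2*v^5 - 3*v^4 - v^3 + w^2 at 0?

E_8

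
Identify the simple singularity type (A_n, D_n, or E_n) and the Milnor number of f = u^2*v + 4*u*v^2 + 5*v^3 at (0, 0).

The Hessian of f at 0 is [[0, 0], [0, 0]] with rank 0, so corank 2. A Groebner basis of the Jacobian ideal J(f) in C{u,v} is {v^3, u^2 - v^2, u*v + 2*v^2}; counting standard monomials gives mu = 4. Corank 2; j^3 = v*(u^2 + 4*u*v + 5*v^2) splits into three distinct lines over C (the quadratic factor has nonzero discriminant), so D_4.

Type D4, Milnor number mu = 4.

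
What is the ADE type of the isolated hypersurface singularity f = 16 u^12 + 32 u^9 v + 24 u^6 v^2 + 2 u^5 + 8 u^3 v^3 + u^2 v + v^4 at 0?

D5

The Hessian of f at 0 has rank 0. Corank 2; j^3 = u^2*v has shape L^2 M (L != M), so D-series; mu = 5 gives D_5.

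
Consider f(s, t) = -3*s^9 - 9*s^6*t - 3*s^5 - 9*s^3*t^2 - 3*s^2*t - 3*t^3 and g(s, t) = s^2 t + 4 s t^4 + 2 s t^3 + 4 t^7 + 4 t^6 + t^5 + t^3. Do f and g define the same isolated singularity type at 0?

Yes.

The Hessian of f at 0 has rank 0. Corank 2; j^3 = -3*t*(s^2 + t^2) splits into three distinct lines over C (the quadratic factor has nonzero discriminant), so D_4. The Hessian of g at 0 has rank 0. Corank 2; j^3 = t*(s^2 + t^2) splits into three distinct lines over C (the quadratic factor has nonzero discriminant), so D_4. Both have type D_4, hence right-equivalent.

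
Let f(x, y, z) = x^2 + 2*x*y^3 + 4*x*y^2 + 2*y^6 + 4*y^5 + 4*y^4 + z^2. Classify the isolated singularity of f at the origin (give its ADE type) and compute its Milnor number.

Type A_{5}, Milnor number mu = 5.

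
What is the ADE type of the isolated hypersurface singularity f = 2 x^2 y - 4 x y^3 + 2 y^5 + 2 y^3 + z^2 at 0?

D_{4}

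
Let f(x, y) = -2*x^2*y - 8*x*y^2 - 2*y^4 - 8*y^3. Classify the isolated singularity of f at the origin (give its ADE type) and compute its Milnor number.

The Hessian of f at 0 has rank 0. Corank 2; j^3 = -2*y*(x + 2*y)^2 has shape L^2 M (L != M), so D-series; mu = 5 gives D_5.

Type D_{5}, Milnor number mu = 5.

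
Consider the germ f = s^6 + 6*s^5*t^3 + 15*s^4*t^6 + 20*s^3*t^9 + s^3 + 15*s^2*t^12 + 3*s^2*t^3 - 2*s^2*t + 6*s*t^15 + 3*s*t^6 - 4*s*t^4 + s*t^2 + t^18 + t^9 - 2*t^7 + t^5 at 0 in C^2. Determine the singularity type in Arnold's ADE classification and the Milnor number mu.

Type D_7, Milnor number mu = 7.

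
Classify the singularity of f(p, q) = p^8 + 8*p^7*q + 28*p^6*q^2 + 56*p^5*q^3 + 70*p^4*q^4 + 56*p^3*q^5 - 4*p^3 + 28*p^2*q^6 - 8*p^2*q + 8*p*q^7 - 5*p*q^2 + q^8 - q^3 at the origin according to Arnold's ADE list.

D9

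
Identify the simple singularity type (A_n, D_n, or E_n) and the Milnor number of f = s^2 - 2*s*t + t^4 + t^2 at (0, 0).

The Hessian of f at 0 is [[2, -2], [-2, 2]] with rank 1, so corank 1. A Groebner basis of the Jacobian ideal J(f) in C{s,t} is {t^3, s - t}; counting standard monomials gives mu = 3. Corank 1: A-series; mu = 3 gives A_3.

Type A_{3}, Milnor number mu = 3.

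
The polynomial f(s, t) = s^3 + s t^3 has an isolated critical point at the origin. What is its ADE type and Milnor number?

The Hessian of f at 0 is [[0, 0], [0, 0]] with rank 0, so corank 2. A Groebner basis of the Jacobian ideal J(f) in C{s,t} is {s^3, s*t^2, 3*s^2 + t^3}; counting standard monomials gives mu = 7. Corank 2; j^3 = s^3 is a perfect cube, so E-series; the 4-jet and mu = 7 give E_7.

Type E_{7}, Milnor number mu = 7.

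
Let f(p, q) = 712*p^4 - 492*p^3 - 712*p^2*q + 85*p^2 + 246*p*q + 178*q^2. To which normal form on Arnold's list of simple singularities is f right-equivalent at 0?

A_{1}

The Hessian of f at 0 has rank 2. Corank 0: nondegenerate Morse point, so A_1.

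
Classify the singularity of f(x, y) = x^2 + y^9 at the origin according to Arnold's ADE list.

The Hessian of f at 0 has rank 1. Corank 1: A-series; mu = 8 gives A_8.

A_{8}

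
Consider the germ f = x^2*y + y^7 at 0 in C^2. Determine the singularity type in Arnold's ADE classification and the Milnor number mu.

The Hessian of f at 0 is [[0, 0], [0, 0]] with rank 0, so corank 2. A Groebner basis of the Jacobian ideal J(f) in C{x,y} is {x^2/7 + y^6, x^3, x*y}; counting standard monomials gives mu = 8. Corank 2; j^3 = x^2*y has shape L^2 M (L != M), so D-series; mu = 8 gives D_8.

Type D_8, Milnor number mu = 8.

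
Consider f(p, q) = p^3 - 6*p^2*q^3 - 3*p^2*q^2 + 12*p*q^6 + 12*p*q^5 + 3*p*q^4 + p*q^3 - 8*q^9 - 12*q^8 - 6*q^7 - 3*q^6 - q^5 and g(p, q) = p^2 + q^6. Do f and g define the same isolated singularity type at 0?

No.

The Hessian of f at 0 is [[0, 0], [0, 0]] with rank 0, so corank 2. A Groebner basis of the Jacobian ideal J(f) in C{p,q} is {-p^2 + q^4 - q^3/3, p^3, p^2*q + p^2/3 + q^3/9, -p^2 + p*q^2 - q^3/3}; counting standard monomials gives mu = 7. Corank 2; j^3 = p^3 is a perfect cube, so E-series; the 4-jet and mu = 7 give E_7. The Hessian of g at 0 is [[2, 0], [0, 0]] with rank 1, so corank 1. A Groebner basis of the Jacobian ideal J(g) in C{p,q} is {q^5, p}; counting standard monomials gives mu = 5. Corank 1: A-series; mu = 5 gives A_5. f is E_7 but g is A_5, hence not right-equivalent.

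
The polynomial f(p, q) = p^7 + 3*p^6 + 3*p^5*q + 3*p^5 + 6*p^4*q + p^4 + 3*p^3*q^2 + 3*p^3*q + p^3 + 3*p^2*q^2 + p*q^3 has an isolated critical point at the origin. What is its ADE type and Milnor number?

Type E_{7}, Milnor number mu = 7.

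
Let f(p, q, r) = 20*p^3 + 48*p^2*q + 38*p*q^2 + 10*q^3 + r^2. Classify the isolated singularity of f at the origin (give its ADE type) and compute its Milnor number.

The Hessian of f at 0 is [[0, 0, 0], [0, 0, 0], [0, 0, 2]] with rank 1, so corank 2. A Groebner basis of the Jacobian ideal J(f) in C{p,q,r} is {q^3, p^2 - q^2/6, p*q + q^2/2, r}; counting standard monomials gives mu = 4. Corank 2; j^3 = 2*(p + q)*(10*p^2 + 14*p*q + 5*q^2) splits into three distinct lines over C (the quadratic factor has nonzero discriminant), so D_4.

Type D_{4}, Milnor number mu = 4.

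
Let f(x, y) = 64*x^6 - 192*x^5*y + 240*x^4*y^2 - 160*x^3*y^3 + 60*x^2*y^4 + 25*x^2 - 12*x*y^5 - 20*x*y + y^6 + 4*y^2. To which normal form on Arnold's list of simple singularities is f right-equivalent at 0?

A_{5}

The Hessian of f at 0 has rank 1. Corank 1: A-series; mu = 5 gives A_5.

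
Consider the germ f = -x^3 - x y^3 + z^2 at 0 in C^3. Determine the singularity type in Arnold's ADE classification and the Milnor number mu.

Type E_{7}, Milnor number mu = 7.

The Hessian of f at 0 has rank 1. Corank 2; j^3 = -x^3 is a perfect cube, so E-series; the 4-jet and mu = 7 give E_7.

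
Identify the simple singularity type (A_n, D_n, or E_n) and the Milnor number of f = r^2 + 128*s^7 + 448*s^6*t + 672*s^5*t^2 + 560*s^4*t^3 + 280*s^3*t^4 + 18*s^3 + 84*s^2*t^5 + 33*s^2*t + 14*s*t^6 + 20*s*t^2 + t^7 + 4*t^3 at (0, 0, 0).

The Hessian of f at 0 is [[0, 0, 0], [0, 0, 0], [0, 0, 2]] with rank 1, so corank 2. A Groebner basis of the Jacobian ideal J(f) in C{s,t,r} is {2187*s*t/14 + t^6 + 729*t^2/7, s*t^2 + 2*t^3/3, s^2 + 7*s*t/6 + t^2/3, r}; counting standard monomials gives mu = 8. Corank 2; j^3 = (2*s + t)*(3*s + 2*t)^2 has shape L^2 M (L != M), so D-series; mu = 8 gives D_8.

Type D_8, Milnor number mu = 8.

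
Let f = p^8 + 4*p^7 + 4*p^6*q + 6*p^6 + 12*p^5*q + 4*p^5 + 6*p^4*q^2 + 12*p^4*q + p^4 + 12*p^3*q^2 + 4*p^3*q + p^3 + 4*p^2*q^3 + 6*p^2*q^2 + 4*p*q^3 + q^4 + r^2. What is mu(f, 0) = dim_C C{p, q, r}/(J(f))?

6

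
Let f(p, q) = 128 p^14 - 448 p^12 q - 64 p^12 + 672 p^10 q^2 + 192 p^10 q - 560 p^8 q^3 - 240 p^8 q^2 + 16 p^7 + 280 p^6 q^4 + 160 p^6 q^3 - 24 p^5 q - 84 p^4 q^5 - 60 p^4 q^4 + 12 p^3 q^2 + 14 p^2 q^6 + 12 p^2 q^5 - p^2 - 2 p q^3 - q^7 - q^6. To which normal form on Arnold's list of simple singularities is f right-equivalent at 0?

A_6

The Hessian of f at 0 has rank 1. Corank 1: A-series; mu = 6 gives A_6.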